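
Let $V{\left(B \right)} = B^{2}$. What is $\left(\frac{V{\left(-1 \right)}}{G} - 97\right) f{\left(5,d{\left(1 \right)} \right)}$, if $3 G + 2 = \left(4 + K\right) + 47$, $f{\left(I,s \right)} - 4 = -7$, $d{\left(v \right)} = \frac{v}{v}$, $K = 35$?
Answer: $\frac{8145}{28} \approx 290.89$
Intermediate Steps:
$d{\left(v \right)} = 1$
$f{\left(I,s \right)} = -3$ ($f{\left(I,s \right)} = 4 - 7 = -3$)
$G = 28$ ($G = - \frac{2}{3} + \frac{\left(4 + 35\right) + 47}{3} = - \frac{2}{3} + \frac{39 + 47}{3} = - \frac{2}{3} + \frac{1}{3} \cdot 86 = - \frac{2}{3} + \frac{86}{3} = 28$)
$\left(\frac{V{\left(-1 \right)}}{G} - 97\right) f{\left(5,d{\left(1 \right)} \right)} = \left(\frac{\left(-1\right)^{2}}{28} - 97\right) \left(-3\right) = \left(1 \cdot \frac{1}{28} - 97\right) \left(-3\right) = \left(\frac{1}{28} - 97\right) \left(-3\right) = \left(- \frac{2715}{28}\right) \left(-3\right) = \frac{8145}{28}$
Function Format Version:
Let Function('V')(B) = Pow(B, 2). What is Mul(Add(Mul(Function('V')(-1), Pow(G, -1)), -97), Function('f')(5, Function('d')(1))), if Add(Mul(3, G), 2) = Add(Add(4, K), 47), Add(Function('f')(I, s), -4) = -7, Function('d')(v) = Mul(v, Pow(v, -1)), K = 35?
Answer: Rational(8145, 28) ≈ 290.89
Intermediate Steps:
Function('d')(v) = 1
Function('f')(I, s) = -3 (Function('f')(I, s) = Add(4, -7) = -3)
G = 28 (G = Add(Rational(-2, 3), Mul(Rational(1, 3), Add(Add(4, 35), 47))) = Add(Rational(-2, 3), Mul(Rational(1, 3), Add(39, 47))) = Add(Rational(-2, 3), Mul(Rational(1, 3), 86)) = Add(Rational(-2, 3), Rational(86, 3)) = 28)
Mul(Add(Mul(Function('V')(-1), Pow(G, -1)), -97), Function('f')(5, Function('d')(1))) = Mul(Add(Mul(Pow(-1, 2), Pow(28, -1)), -97), -3) = Mul(Add(Mul(1, Rational(1, 28)), -97), -3) = Mul(Add(Rational(1, 28), -97), -3) = Mul(Rational(-2715, 28), -3) = Rational(8145, 28)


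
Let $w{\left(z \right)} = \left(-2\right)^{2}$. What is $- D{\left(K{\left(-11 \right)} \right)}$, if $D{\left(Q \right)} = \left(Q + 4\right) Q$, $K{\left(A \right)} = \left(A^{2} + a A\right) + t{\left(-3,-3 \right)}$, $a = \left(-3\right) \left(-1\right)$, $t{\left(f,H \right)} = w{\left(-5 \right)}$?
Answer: $-8832$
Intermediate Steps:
$w{\left(z \right)} = 4$
$t{\left(f,H \right)} = 4$
$a = 3$
$K{\left(A \right)} = 4 + A^{2} + 3 A$ ($K{\left(A \right)} = \left(A^{2} + 3 A\right) + 4 = 4 + A^{2} + 3 A$)
$D{\left(Q \right)} = Q \left(4 + Q\right)$ ($D{\left(Q \right)} = \left(4 + Q\right) Q = Q \left(4 + Q\right)$)
$- D{\left(K{\left(-11 \right)} \right)} = - \left(4 + \left(-11\right)^{2} + 3 \left(-11\right)\right) \left(4 + \left(4 + \left(-11\right)^{2} + 3 \left(-11\right)\right)\right) = - \left(4 + 121 - 33\right) \left(4 + \left(4 + 121 - 33\right)\right) = - 92 \left(4 + 92\right) = - 92 \cdot 96 = \left(-1\right) 8832 = -8832$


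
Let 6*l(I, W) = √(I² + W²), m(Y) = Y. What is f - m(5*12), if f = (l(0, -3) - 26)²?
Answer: 2361/4 ≈ 590.25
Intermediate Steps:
l(I, W) = √(I² + W²)/6
f = 2601/4 (f = (√(0² + (-3)²)/6 - 26)² = (√(0 + 9)/6 - 26)² = (√9/6 - 26)² = ((⅙)*3 - 26)² = (½ - 26)² = (-51/2)² = 2601/4 ≈ 650.25)
f - m(5*12) = 2601/4 - 5*12 = 2601/4 - 1*60 = 2601/4 - 60 = 2361/4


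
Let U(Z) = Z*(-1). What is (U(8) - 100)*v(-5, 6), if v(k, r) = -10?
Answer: 1080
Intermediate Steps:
U(Z) = -Z
(U(8) - 100)*v(-5, 6) = (-1*8 - 100)*(-10) = (-8 - 100)*(-10) = -108*(-10) = 1080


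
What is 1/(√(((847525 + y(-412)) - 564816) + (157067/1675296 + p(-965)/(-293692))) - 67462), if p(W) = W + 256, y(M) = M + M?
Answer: -1185454389889728/79968170715163796245 - 12*√604450715916618093525366/79968170715163796245 ≈ -1.4941e-5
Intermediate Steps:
y(M) = 2*M
p(W) = 256 + W
1/(√(((847525 + y(-412)) - 564816) + (157067/1675296 + p(-965)/(-293692))) - 67462) = 1/(√(((847525 + 2*(-412)) - 564816) + (157067/1675296 + (256 - 965)/(-293692))) - 67462) = 1/(√(((847525 - 824) - 564816) + (157067*(1/1675296) - 709*(-1/293692))) - 67462) = 1/(√((846701 - 564816) + (157067/1675296 + 709/293692)) - 67462) = 1/(√(281885 + 1689896651/17572179744) - 67462) = 1/(√(4953335577034091/17572179744) - 67462) = 1/(√604450715916618093525366/1464348312 - 67462) = 1/(-67462 + √604450715916618093525366/1464348312)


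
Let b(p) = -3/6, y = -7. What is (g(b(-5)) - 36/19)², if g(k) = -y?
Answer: 9409/361 ≈ 26.064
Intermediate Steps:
b(p) = -½ (b(p) = -3*⅙ = -½)
g(k) = 7 (g(k) = -1*(-7) = 7)
(g(b(-5)) - 36/19)² = (7 - 36/19)² = (97/19)² = 9409/361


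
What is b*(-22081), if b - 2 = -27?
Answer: 552025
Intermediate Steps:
b = -25 (b = 2 - 27 = -25)
b*(-22081) = -25*(-22081) = 552025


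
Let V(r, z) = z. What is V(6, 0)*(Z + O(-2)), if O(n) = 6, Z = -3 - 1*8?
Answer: 0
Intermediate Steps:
Z = -11 (Z = -3 - 8 = -11)
V(6, 0)*(Z + O(-2)) = 0*(-11 + 6) = 0*(-5) = 0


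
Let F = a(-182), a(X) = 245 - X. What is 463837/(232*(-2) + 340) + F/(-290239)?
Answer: -134623639991/35989636 ≈ -3740.6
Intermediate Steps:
F = 427 (F = 245 - 1*(-182) = 245 + 182 = 427)
463837/(232*(-2) + 340) + F/(-290239) = 463837/(232*(-2) + 340) + 427/(-290239) = 463837/(-464 + 340) + 427*(-1/290239) = 463837/(-124) - 427/290239 = 463837*(-1/124) - 427/290239 = -463837/124 - 427/290239 = -134623639991/35989636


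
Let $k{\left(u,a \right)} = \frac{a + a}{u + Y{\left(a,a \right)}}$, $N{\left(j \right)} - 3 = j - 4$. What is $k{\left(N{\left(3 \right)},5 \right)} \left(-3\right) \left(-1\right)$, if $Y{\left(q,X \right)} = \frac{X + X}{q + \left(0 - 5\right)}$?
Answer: $0$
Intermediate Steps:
$Y{\left(q,X \right)} = \frac{2 X}{-5 + q}$ ($Y{\left(q,X \right)} = \frac{2 X}{q + \left(0 - 5\right)} = \frac{2 X}{q - 5} = \frac{2 X}{-5 + q}$)
$N{\left(j \right)} = -1 + j$ ($N{\left(j \right)} = 3 + \left(j - 4\right) = 3 + \left(-4 + j\right) = -1 + j$)
$k{\left(u,a \right)} = \frac{2 a}{u + \frac{2 a}{-5 + a}}$ ($k{\left(u,a \right)} = \frac{a + a}{u + \frac{2 a}{-5 + a}} = \frac{2 a}{u + \frac{2 a}{-5 + a}}$)
$k{\left(N{\left(3 \right)},5 \right)} \left(-3\right) \left(-1\right) = 2 \cdot 5 \frac{1}{2 \cdot 5 + \left(-1 + 3\right) \left(-5 + 5\right)} \left(-5 + 5\right) \left(-3\right) \left(-1\right) = 2 \cdot 5 \frac{1}{10 + 2 \cdot 0} \cdot 0 \left(-3\right) \left(-1\right) = 2 \cdot 5 \frac{1}{10 + 0} \cdot 0 \left(-3\right) \left(-1\right) = 2 \cdot 5 \cdot \frac{1}{10} \cdot 0 \left(-3\right) \left(-1\right) = 0 \left(-3\right) \left(-1\right) = 0 \left(-1\right) = 0$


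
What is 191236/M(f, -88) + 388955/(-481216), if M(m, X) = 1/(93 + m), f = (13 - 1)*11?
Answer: 20705809780645/481216 ≈ 4.3028e+7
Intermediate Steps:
f = 132 (f = 12*11 = 132)
191236/M(f, -88) + 388955/(-481216) = 191236/(1/(93 + 132)) + 388955/(-481216) = 191236/(1/225) + 388955*(-1/481216) = 191236/(1/225) - 388955/481216 = 191236*225 - 388955/481216 = 43028100 - 388955/481216 = 20705809780645/481216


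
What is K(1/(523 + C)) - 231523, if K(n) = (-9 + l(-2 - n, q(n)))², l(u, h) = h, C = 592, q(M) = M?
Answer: -287734500519/1243225 ≈ -2.3144e+5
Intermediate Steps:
K(n) = (-9 + n)²
K(1/(523 + C)) - 231523 = (-9 + 1/(523 + 592))² - 231523 = (-9 + 1/1115)² - 231523 = (-10034/1115)² - 231523 = 100681156/1243225 - 231523 = -287734500519/1243225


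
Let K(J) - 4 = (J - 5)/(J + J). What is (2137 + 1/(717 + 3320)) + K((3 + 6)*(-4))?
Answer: 622477213/290664 ≈ 2141.6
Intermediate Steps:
K(J) = 4 + (-5 + J)/(2*J) (K(J) = 4 + (J - 5)/(J + J) = 4 + (-5 + J)/((2*J)) = 4 + (-5 + J)*(1/(2*J)) = 4 + (-5 + J)/(2*J))
(2137 + 1/(717 + 3320)) + K((3 + 6)*(-4)) = (2137 + 1/(717 + 3320)) + (-5 + 9*((3 + 6)*(-4)))/(2*(((3 + 6)*(-4)))) = (2137 + 1/4037) + (-5 + 9*(9*(-4)))/(2*((9*(-4)))) = (2137 + 1/4037) + (1/2)*(-5 + 9*(-36))/(-36) = 8627070/4037 + (1/2)*(-1/36)*(-5 - 324) = 8627070/4037 + (1/2)*(-1/36)*(-329) = 8627070/4037 + 329/72 = 622477213/290664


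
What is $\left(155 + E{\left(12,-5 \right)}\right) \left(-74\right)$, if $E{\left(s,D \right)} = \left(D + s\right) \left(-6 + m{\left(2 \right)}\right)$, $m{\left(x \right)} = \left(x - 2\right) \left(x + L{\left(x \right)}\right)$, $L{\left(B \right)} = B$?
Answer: $-8362$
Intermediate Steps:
$m{\left(x \right)} = 2 x \left(-2 + x\right)$ ($m{\left(x \right)} = \left(x - 2\right) \left(x + x\right) = \left(-2 + x\right) 2 x = 2 x \left(-2 + x\right)$)
$E{\left(s,D \right)} = - 6 D - 6 s$ ($E{\left(s,D \right)} = \left(D + s\right) \left(-6 + 2 \cdot 2 \left(-2 + 2\right)\right) = \left(D + s\right) \left(-6 + 2 \cdot 2 \cdot 0\right) = \left(D + s\right) \left(-6 + 0\right) = \left(D + s\right) \left(-6\right) = - 6 D - 6 s$)
$\left(155 + E{\left(12,-5 \right)}\right) \left(-74\right) = \left(155 - 42\right) \left(-74\right) = 113 \left(-74\right) = -8362$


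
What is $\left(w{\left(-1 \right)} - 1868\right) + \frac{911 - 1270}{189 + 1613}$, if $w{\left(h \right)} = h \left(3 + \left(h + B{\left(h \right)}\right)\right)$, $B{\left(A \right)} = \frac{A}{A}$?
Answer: $- \frac{3371901}{1802} \approx -1871.2$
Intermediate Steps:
$B{\left(A \right)} = 1$
$w{\left(h \right)} = h \left(4 + h\right)$ ($w{\left(h \right)} = h \left(3 + \left(h + 1\right)\right) = h \left(3 + \left(1 + h\right)\right) = h \left(4 + h\right)$)
$\left(w{\left(-1 \right)} - 1868\right) + \frac{911 - 1270}{189 + 1613} = \left(- (4 - 1) - 1868\right) + \frac{911 - 1270}{189 + 1613} = \left(\left(-1\right) 3 - 1868\right) - \frac{359}{1802} = \left(-3 - 1868\right) - \frac{359}{1802} = -1871 - \frac{359}{1802} = - \frac{3371901}{1802}$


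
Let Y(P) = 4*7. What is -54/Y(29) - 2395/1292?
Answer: -34207/9044 ≈ -3.7823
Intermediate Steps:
Y(P) = 28
-54/Y(29) - 2395/1292 = -54/28 - 2395/1292 = -54*1/28 - 2395*1/1292 = -27/14 - 2395/1292 = -34207/9044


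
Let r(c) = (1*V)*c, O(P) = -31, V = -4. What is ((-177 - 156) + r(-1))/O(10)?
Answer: 329/31 ≈ 10.613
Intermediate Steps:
r(c) = -4*c (r(c) = (1*(-4))*c = -4*c)
((-177 - 156) + r(-1))/O(10) = ((-177 - 156) - 4*(-1))/(-31) = (-333 + 4)*(-1/31) = -329*(-1/31) = 329/31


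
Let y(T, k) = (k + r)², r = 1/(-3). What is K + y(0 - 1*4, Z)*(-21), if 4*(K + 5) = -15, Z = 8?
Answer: -14917/12 ≈ -1243.1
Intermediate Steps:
r = -⅓ ≈ -0.33333
K = -35/4 (K = -5 + (¼)*(-15) = -5 - 15/4 = -35/4 ≈ -8.7500)
y(T, k) = (-⅓ + k)² (y(T, k) = (k - ⅓)² = (-⅓ + k)²)
K + y(0 - 1*4, Z)*(-21) = -35/4 + ((-1 + 3*8)²/9)*(-21) = -35/4 + ((-1 + 24)²/9)*(-21) = -35/4 + ((⅑)*23²)*(-21) = -35/4 + ((⅑)*529)*(-21) = -35/4 + (529/9)*(-21) = -35/4 - 3703/3 = -14917/12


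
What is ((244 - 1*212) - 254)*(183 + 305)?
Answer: -108336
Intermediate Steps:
((244 - 1*212) - 254)*(183 + 305) = ((244 - 212) - 254)*488 = (32 - 254)*488 = -222*488 = -108336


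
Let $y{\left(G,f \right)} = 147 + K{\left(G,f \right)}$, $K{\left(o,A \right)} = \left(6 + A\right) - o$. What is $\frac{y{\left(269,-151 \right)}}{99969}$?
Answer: $- \frac{89}{33323} \approx -0.0026708$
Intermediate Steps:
$K{\left(o,A \right)} = 6 + A - o$
$y{\left(G,f \right)} = 153 + f - G$ ($y{\left(G,f \right)} = 147 + \left(6 + f - G\right) = 153 + f - G$)
$\frac{y{\left(269,-151 \right)}}{99969} = \frac{153 - 151 - 269}{99969} = \left(153 - 151 - 269\right) \frac{1}{99969} = \left(-267\right) \frac{1}{99969} = - \frac{89}{33323}$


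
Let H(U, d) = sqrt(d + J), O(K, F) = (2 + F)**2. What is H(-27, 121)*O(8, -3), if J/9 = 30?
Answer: sqrt(391) ≈ 19.774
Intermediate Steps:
J = 270 (J = 9*30 = 270)
H(U, d) = sqrt(270 + d) (H(U, d) = sqrt(d + 270) = sqrt(270 + d))
H(-27, 121)*O(8, -3) = sqrt(270 + 121)*(2 - 3)**2 = sqrt(391)*(-1)**2 = sqrt(391)*1 = sqrt(391)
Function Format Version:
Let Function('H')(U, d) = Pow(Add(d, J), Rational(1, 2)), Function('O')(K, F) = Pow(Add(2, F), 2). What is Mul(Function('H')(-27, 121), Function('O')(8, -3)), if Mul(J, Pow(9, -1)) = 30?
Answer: Pow(391, Rational(1, 2)) ≈ 19.774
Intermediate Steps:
J = 270 (J = Mul(9, 30) = 270)
Function('H')(U, d) = Pow(Add(270, d), Rational(1, 2)) (Function('H')(U, d) = Pow(Add(d, 270), Rational(1, 2)) = Pow(Add(270, d), Rational(1, 2)))
Mul(Function('H')(-27, 121), Function('O')(8, -3)) = Mul(Pow(Add(270, 121), Rational(1, 2)), Pow(Add(2, -3), 2)) = Mul(Pow(391, Rational(1, 2)), Pow(-1, 2)) = Mul(Pow(391, Rational(1, 2)), 1) = Pow(391, Rational(1, 2))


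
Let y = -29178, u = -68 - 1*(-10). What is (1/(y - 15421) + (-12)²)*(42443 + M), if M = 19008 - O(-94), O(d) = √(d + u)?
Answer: 394653992005/44599 - 12844510*I*√38/44599 ≈ 8.8489e+6 - 1775.4*I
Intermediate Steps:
u = -58 (u = -68 + 10 = -58)
O(d) = √(-58 + d) (O(d) = √(d - 58) = √(-58 + d))
M = 19008 - 2*I*√38 (M = 19008 - √(-58 - 94) = 19008 - √(-152) = 19008 - 2*I*√38 ≈ 19008.0 - 12.329*I)
(1/(y - 15421) + (-12)²)*(42443 + M) = (1/(-29178 - 15421) + (-12)²)*(42443 + (19008 - 2*I*√38)) = (1/(-44599) + 144)*(61451 - 2*I*√38) = (-1/44599 + 144)*(61451 - 2*I*√38) = 6422255*(61451 - 2*I*√38)/44599 = 394653992005/44599 - 12844510*I*√38/44599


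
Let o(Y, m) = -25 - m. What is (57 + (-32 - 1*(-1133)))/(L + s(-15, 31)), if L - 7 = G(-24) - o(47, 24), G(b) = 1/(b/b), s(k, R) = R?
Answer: 579/44 ≈ 13.159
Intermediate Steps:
G(b) = 1 (G(b) = 1/1 = 1)
L = 57 (L = 7 + (1 - (-25 - 1*24)) = 7 + (1 - (-25 - 24)) = 7 + (1 - 1*(-49)) = 7 + (1 + 49) = 7 + 50 = 57)
(57 + (-32 - 1*(-1133)))/(L + s(-15, 31)) = (57 + (-32 - 1*(-1133)))/(57 + 31) = (57 + (-32 + 1133))/88 = (57 + 1101)*(1/88) = 1158*(1/88) = 579/44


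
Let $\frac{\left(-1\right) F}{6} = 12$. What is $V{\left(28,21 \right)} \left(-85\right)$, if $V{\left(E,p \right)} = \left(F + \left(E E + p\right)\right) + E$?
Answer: $-64685$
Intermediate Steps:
$F = -72$ ($F = \left(-6\right) 12 = -72$)
$V{\left(E,p \right)} = -72 + E + p + E^{2}$ ($V{\left(E,p \right)} = \left(-72 + \left(E E + p\right)\right) + E = \left(-72 + \left(E^{2} + p\right)\right) + E = \left(-72 + \left(p + E^{2}\right)\right) + E = \left(-72 + p + E^{2}\right) + E = -72 + E + p + E^{2}$)
$V{\left(28,21 \right)} \left(-85\right) = \left(-72 + 28 + 21 + 28^{2}\right) \left(-85\right) = \left(-72 + 28 + 21 + 784\right) \left(-85\right) = 761 \left(-85\right) = -64685$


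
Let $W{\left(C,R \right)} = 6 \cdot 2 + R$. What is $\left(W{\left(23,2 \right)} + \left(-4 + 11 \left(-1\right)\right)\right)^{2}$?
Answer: $1$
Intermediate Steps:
$W{\left(C,R \right)} = 12 + R$
$\left(W{\left(23,2 \right)} + \left(-4 + 11 \left(-1\right)\right)\right)^{2} = \left(\left(12 + 2\right) + \left(-4 + 11 \left(-1\right)\right)\right)^{2} = \left(14 - 15\right)^{2} = \left(-1\right)^{2} = 1$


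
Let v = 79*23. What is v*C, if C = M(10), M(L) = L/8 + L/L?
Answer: 16353/4 ≈ 4088.3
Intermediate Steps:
M(L) = 1 + L/8 (M(L) = L*(⅛) + 1 = L/8 + 1 = 1 + L/8)
C = 9/4 (C = 1 + (⅛)*10 = 1 + 5/4 = 9/4 ≈ 2.2500)
v = 1817
v*C = 1817*(9/4) = 16353/4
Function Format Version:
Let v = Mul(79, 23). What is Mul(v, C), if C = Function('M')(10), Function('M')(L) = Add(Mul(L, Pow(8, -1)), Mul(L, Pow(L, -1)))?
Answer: Rational(16353, 4) ≈ 4088.3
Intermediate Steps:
Function('M')(L) = Add(1, Mul(Rational(1, 8), L)) (Function('M')(L) = Add(Mul(L, Rational(1, 8)), 1) = Add(Mul(Rational(1, 8), L), 1) = Add(1, Mul(Rational(1, 8), L)))
C = Rational(9, 4) (C = Add(1, Mul(Rational(1, 8), 10)) = Add(1, Rational(5, 4)) = Rational(9, 4) ≈ 2.2500)
v = 1817
Mul(v, C) = Mul(1817, Rational(9, 4)) = Rational(16353, 4)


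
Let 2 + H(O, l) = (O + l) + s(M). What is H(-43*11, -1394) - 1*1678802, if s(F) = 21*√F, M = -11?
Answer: -1680671 + 21*I*√11 ≈ -1.6807e+6 + 69.649*I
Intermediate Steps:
H(O, l) = -2 + O + l + 21*I*√11 (H(O, l) = -2 + ((O + l) + 21*√(-11)) = -2 + ((O + l) + 21*(I*√11)) = -2 + ((O + l) + 21*I*√11) = -2 + (O + l + 21*I*√11) = -2 + O + l + 21*I*√11)
H(-43*11, -1394) - 1*1678802 = (-2 - 43*11 - 1394 + 21*I*√11) - 1*1678802 = (-2 - 473 - 1394 + 21*I*√11) - 1678802 = (-1869 + 21*I*√11) - 1678802 = -1680671 + 21*I*√11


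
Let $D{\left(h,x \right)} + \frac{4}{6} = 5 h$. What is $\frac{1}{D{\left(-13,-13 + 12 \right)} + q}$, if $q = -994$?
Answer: $- \frac{3}{3179} \approx -0.00094369$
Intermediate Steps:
$D{\left(h,x \right)} = - \frac{2}{3} + 5 h$
$\frac{1}{D{\left(-13,-13 + 12 \right)} + q} = \frac{1}{\left(- \frac{2}{3} + 5 \left(-13\right)\right) - 994} = \frac{1}{\left(- \frac{2}{3} - 65\right) - 994} = \frac{1}{- \frac{197}{3} - 994} = \frac{1}{- \frac{3179}{3}} = - \frac{3}{3179}$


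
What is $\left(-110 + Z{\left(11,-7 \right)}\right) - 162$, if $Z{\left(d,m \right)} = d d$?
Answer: $-151$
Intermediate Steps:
$Z{\left(d,m \right)} = d^{2}$
$\left(-110 + Z{\left(11,-7 \right)}\right) - 162 = \left(-110 + 11^{2}\right) - 162 = \left(-110 + 121\right) - 162 = 11 - 162 = -151$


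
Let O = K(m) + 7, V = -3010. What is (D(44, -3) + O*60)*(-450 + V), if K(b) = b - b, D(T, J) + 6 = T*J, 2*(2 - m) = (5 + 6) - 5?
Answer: -975720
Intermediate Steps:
m = -1 (m = 2 - ((5 + 6) - 5)/2 = 2 - (11 - 5)/2 = 2 - ½*6 = 2 - 3 = -1)
D(T, J) = -6 + J*T (D(T, J) = -6 + T*J = -6 + J*T)
K(b) = 0
O = 7 (O = 0 + 7 = 7)
(D(44, -3) + O*60)*(-450 + V) = ((-6 - 3*44) + 7*60)*(-450 - 3010) = ((-6 - 132) + 420)*(-3460) = (-138 + 420)*(-3460) = 282*(-3460) = -975720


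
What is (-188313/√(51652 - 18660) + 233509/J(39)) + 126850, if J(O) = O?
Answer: 5180659/39 - 188313*√2062/8248 ≈ 1.3180e+5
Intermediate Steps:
(-188313/√(51652 - 18660) + 233509/J(39)) + 126850 = (-188313/√(51652 - 18660) + 233509/39) + 126850 = (-188313*√2062/8248 + 233509*(1/39)) + 126850 = (-188313*√2062/8248 + 233509/39) + 126850 = (233509/39 - 188313*√2062/8248) + 126850 = 5180659/39 - 188313*√2062/8248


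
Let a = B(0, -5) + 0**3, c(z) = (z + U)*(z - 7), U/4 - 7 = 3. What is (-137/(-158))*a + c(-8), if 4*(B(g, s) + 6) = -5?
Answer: -307333/632 ≈ -486.29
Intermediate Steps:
U = 40 (U = 28 + 4*3 = 28 + 12 = 40)
B(g, s) = -29/4 (B(g, s) = -6 + (1/4)*(-5) = -6 - 5/4 = -29/4)
c(z) = (-7 + z)*(40 + z) (c(z) = (z + 40)*(z - 7) = (40 + z)*(-7 + z) = (-7 + z)*(40 + z))
a = -29/4 (a = -29/4 + 0**3 = -29/4 + 0 = -29/4 ≈ -7.2500)
(-137/(-158))*a + c(-8) = -137/(-158)*(-29/4) + (-280 + (-8)**2 + 33*(-8)) = -137*(-1/158)*(-29/4) + (-280 + 64 - 264) = (137/158)*(-29/4) - 480 = -3973/632 - 480 = -307333/632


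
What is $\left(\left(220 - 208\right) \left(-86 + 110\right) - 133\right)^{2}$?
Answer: $24025$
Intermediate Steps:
$\left(\left(220 - 208\right) \left(-86 + 110\right) - 133\right)^{2} = \left(12 \cdot 24 - 133\right)^{2} = \left(288 - 133\right)^{2} = 155^{2} = 24025$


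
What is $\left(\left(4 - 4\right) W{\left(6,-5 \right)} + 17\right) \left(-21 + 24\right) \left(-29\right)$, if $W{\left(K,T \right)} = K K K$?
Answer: $-1479$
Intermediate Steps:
$W{\left(K,T \right)} = K^{3}$ ($W{\left(K,T \right)} = K K^{2} = K^{3}$)
$\left(\left(4 - 4\right) W{\left(6,-5 \right)} + 17\right) \left(-21 + 24\right) \left(-29\right) = \left(\left(4 - 4\right) 6^{3} + 17\right) \left(-21 + 24\right) \left(-29\right) = \left(0 \cdot 216 + 17\right) 3 \left(-29\right) = \left(0 + 17\right) 3 \left(-29\right) = 17 \cdot 3 \left(-29\right) = 51 \left(-29\right) = -1479$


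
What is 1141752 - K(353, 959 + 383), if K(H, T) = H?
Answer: 1141399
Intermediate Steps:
1141752 - K(353, 959 + 383) = 1141752 - 1*353 = 1141752 - 353 = 1141399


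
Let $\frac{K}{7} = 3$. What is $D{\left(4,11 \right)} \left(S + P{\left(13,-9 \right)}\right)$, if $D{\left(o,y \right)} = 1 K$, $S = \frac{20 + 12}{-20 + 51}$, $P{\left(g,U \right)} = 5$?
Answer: $\frac{3927}{31} \approx 126.68$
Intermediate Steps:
$K = 21$ ($K = 7 \cdot 3 = 21$)
$S = \frac{32}{31} \approx 1.0323$
$D{\left(o,y \right)} = 21$ ($D{\left(o,y \right)} = 1 \cdot 21 = 21$)
$D{\left(4,11 \right)} \left(S + P{\left(13,-9 \right)}\right) = 21 \left(\frac{32}{31} + 5\right) = 21 \cdot \frac{187}{31} = \frac{3927}{31}$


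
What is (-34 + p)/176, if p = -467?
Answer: -501/176 ≈ -2.8466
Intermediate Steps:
(-34 + p)/176 = (-34 - 467)/176 = (1/176)*(-501) = -501/176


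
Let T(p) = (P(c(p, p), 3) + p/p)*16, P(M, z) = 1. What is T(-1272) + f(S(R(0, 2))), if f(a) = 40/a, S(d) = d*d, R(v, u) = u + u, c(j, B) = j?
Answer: 69/2 ≈ 34.500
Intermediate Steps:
R(v, u) = 2*u
S(d) = d²
T(p) = 32 (T(p) = (1 + p/p)*16 = (1 + 1)*16 = 2*16 = 32)
T(-1272) + f(S(R(0, 2))) = 32 + 40/((2*2)²) = 32 + 40/(4²) = 32 + 40/16 = 32 + 40*(1/16) = 32 + 5/2 = 69/2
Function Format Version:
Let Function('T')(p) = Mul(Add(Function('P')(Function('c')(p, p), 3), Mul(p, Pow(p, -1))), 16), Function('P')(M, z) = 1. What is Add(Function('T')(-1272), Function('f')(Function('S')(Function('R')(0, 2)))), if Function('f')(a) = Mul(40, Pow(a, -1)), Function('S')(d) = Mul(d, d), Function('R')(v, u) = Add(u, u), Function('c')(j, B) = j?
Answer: Rational(69, 2) ≈ 34.500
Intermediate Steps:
Function('R')(v, u) = Mul(2, u)
Function('S')(d) = Pow(d, 2)
Function('T')(p) = 32 (Function('T')(p) = Mul(Add(1, Mul(p, Pow(p, -1))), 16) = Mul(Add(1, 1), 16) = Mul(2, 16) = 32)
Add(Function('T')(-1272), Function('f')(Function('S')(Function('R')(0, 2)))) = Add(32, Mul(40, Pow(Pow(Mul(2, 2), 2), -1))) = Add(32, Mul(40, Pow(Pow(4, 2), -1))) = Add(32, Mul(40, Pow(16, -1))) = Add(32, Mul(40, Rational(1, 16))) = Add(32, Rational(5, 2)) = Rational(69, 2)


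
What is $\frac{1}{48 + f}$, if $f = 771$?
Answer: $\frac{1}{819} \approx 0.001221$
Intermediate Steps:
$\frac{1}{48 + f} = \frac{1}{48 + 771} = \frac{1}{819}$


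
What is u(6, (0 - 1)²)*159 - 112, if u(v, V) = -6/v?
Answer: -271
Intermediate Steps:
u(6, (0 - 1)²)*159 - 112 = -6/6*159 - 112 = -6*⅙*159 - 112 = -1*159 - 112 = -159 - 112 = -271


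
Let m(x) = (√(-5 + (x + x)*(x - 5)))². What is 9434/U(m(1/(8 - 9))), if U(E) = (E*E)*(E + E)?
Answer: 4717/343 ≈ 13.752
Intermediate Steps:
m(x) = -5 + 2*x*(-5 + x) (m(x) = (√(-5 + (2*x)*(-5 + x)))² = (√(-5 + 2*x*(-5 + x)))² = -5 + 2*x*(-5 + x))
U(E) = 2*E³ (U(E) = E²*(2*E) = 2*E³)
9434/U(m(1/(8 - 9))) = 9434/((2*(-5 - 10/(8 - 9) + 2*(1/(8 - 9))²)³)) = 9434/((2*(-5 - 10/(-1) + 2*(1/(-1))²)³)) = 9434/((2*(-5 - 10*(-1) + 2*(-1)²)³)) = 9434/((2*(-5 + 10 + 2*1)³)) = 9434/((2*(-5 + 10 + 2)³)) = 9434/((2*7³)) = 9434/((2*343)) = 9434/686 = 9434*(1/686) = 4717/343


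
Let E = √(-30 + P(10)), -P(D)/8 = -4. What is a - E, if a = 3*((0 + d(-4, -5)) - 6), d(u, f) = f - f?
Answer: -18 - √2 ≈ -19.414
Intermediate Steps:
d(u, f) = 0
P(D) = 32 (P(D) = -8*(-4) = 32)
E = √2 (E = √(-30 + 32) = √2 ≈ 1.4142)
a = -18 (a = 3*((0 + 0) - 6) = 3*(0 - 6) = 3*(-6) = -18)
a - E = -18 - √2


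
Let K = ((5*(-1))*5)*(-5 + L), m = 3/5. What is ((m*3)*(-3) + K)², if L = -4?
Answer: 1205604/25 ≈ 48224.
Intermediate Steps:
m = ⅗ (m = 3*(⅕) = ⅗ ≈ 0.60000)
K = 225 (K = ((5*(-1))*5)*(-5 - 4) = -5*5*(-9) = -25*(-9) = 225)
((m*3)*(-3) + K)² = (((⅗)*3)*(-3) + 225)² = ((9/5)*(-3) + 225)² = (-27/5 + 225)² = (1098/5)² = 1205604/25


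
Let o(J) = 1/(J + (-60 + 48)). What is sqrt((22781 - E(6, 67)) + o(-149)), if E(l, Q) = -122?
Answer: sqrt(593668502)/161 ≈ 151.34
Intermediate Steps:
o(J) = 1/(-12 + J) (o(J) = 1/(J - 12) = 1/(-12 + J))
sqrt((22781 - E(6, 67)) + o(-149)) = sqrt((22781 - 1*(-122)) + 1/(-12 - 149)) = sqrt((22781 + 122) + 1/(-161)) = sqrt(22903 - 1/161) = sqrt(3687382/161) = sqrt(593668502)/161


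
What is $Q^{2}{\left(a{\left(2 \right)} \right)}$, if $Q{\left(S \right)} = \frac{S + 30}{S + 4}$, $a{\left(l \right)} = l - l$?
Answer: $\frac{225}{4} \approx 56.25$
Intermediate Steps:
$a{\left(l \right)} = 0$
$Q{\left(S \right)} = \frac{30 + S}{4 + S}$
$Q^{2}{\left(a{\left(2 \right)} \right)} = \left(\frac{30 + 0}{4 + 0}\right)^{2} = \left(\frac{1}{4} \cdot 30\right)^{2} = \left(\frac{15}{2}\right)^{2} = \frac{225}{4}$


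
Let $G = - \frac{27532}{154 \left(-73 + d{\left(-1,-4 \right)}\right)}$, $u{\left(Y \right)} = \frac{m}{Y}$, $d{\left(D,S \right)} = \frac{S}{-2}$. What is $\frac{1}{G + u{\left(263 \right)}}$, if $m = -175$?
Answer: $\frac{1437821}{2663733} \approx 0.53978$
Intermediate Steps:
$d{\left(D,S \right)} = - \frac{S}{2}$ ($d{\left(D,S \right)} = S \left(- \frac{1}{2}\right) = - \frac{S}{2}$)
$u{\left(Y \right)} = - \frac{175}{Y}$
$G = \frac{13766}{5467}$ ($G = - \frac{27532}{154 \left(-73 - -2\right)} = - \frac{27532}{154 \left(-73 + 2\right)} = - \frac{27532}{154 \left(-71\right)} = - \frac{27532}{-10934} = \left(-27532\right) \left(- \frac{1}{10934}\right) = \frac{13766}{5467} \approx 2.518$)
$\frac{1}{G + u{\left(263 \right)}} = \frac{1}{\frac{13766}{5467} - \frac{175}{263}} = \frac{1}{\frac{2663733}{1437821}} = \frac{1437821}{2663733}$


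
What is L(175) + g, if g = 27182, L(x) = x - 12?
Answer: 27345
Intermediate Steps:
L(x) = -12 + x
L(175) + g = (-12 + 175) + 27182 = 163 + 27182 = 27345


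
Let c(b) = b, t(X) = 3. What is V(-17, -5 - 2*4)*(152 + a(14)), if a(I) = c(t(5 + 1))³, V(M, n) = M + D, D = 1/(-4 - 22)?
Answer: -79297/26 ≈ -3049.9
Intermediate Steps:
D = -1/26 (D = 1/(-26) = -1/26 ≈ -0.038462)
V(M, n) = -1/26 + M (V(M, n) = M - 1/26 = -1/26 + M)
a(I) = 27 (a(I) = 3³ = 27)
V(-17, -5 - 2*4)*(152 + a(14)) = (-1/26 - 17)*(152 + 27) = -443/26*179 = -79297/26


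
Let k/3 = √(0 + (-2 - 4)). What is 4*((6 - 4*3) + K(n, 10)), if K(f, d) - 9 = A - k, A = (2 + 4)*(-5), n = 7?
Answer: -108 - 12*I*√6 ≈ -108.0 - 29.394*I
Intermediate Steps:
A = -30 (A = 6*(-5) = -30)
k = 3*I*√6 (k = 3*√(0 + (-2 - 4)) = 3*√(0 - 6) = 3*√(-6) = 3*(I*√6) = 3*I*√6 ≈ 7.3485*I)
K(f, d) = -21 - 3*I*√6 (K(f, d) = 9 + (-30 - 3*I*√6) = -21 - 3*I*√6)
4*((6 - 4*3) + K(n, 10)) = 4*((6 - 4*3) + (-21 - 3*I*√6)) = 4*((6 - 12) + (-21 - 3*I*√6)) = 4*(-6 + (-21 - 3*I*√6)) = 4*(-27 - 3*I*√6) = -108 - 12*I*√6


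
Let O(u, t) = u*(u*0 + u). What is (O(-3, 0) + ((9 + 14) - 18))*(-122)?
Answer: -1708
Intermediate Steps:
O(u, t) = u² (O(u, t) = u*(0 + u) = u*u = u²)
(O(-3, 0) + ((9 + 14) - 18))*(-122) = ((-3)² + ((9 + 14) - 18))*(-122) = (9 + (23 - 18))*(-122) = (9 + 5)*(-122) = 14*(-122) = -1708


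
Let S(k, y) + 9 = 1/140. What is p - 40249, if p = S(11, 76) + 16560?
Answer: -3317719/140 ≈ -23698.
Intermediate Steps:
S(k, y) = -1259/140 (S(k, y) = -9 + 1/140 = -1259/140)
p = 2317141/140 (p = -1259/140 + 16560 = 2317141/140 ≈ 16551.)
p - 40249 = 2317141/140 - 40249 = -3317719/140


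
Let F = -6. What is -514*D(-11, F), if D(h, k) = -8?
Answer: 4112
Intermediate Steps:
-514*D(-11, F) = -514*(-8) = 4112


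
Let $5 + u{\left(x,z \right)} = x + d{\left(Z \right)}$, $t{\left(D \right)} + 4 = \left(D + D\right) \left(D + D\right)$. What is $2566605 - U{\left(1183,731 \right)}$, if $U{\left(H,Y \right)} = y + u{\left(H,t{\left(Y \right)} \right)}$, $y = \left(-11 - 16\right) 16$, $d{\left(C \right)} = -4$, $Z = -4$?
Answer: $2565863$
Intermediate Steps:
$t{\left(D \right)} = -4 + 4 D^{2}$ ($t{\left(D \right)} = -4 + \left(D + D\right) \left(D + D\right) = -4 + 2 D 2 D = -4 + 4 D^{2}$)
$u{\left(x,z \right)} = -9 + x$ ($u{\left(x,z \right)} = -5 + \left(x - 4\right) = -5 + \left(-4 + x\right) = -9 + x$)
$y = -432$ ($y = \left(-27\right) 16 = -432$)
$U{\left(H,Y \right)} = -441 + H$ ($U{\left(H,Y \right)} = -432 + \left(-9 + H\right) = -441 + H$)
$2566605 - U{\left(1183,731 \right)} = 2566605 - \left(-441 + 1183\right) = 2566605 - 742 = 2565863$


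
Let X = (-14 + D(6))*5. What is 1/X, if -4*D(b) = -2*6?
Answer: -1/55 ≈ -0.018182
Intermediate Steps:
D(b) = 3 (D(b) = -(-1)*6/2 = -1/4*(-12) = 3)
X = -55 (X = (-14 + 3)*5 = -11*5 = -55)
1/X = 1/(-55) = -1/55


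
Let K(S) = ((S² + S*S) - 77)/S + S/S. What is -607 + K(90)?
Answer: -38417/90 ≈ -426.86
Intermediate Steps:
K(S) = 1 + (-77 + 2*S²)/S (K(S) = ((S² + S²) - 77)/S + 1 = (2*S² - 77)/S + 1 = (-77 + 2*S²)/S + 1 = 1 + (-77 + 2*S²)/S)
-607 + K(90) = -607 + (1 - 77/90 + 2*90) = -607 + (1 - 77*1/90 + 180) = -607 + (1 - 77/90 + 180) = -607 + 16213/90 = -38417/90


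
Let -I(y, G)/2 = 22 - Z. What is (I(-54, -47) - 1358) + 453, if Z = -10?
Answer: -969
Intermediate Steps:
I(y, G) = -64 (I(y, G) = -2*(22 - 1*(-10)) = -2*(22 + 10) = -2*32 = -64)
(I(-54, -47) - 1358) + 453 = (-64 - 1358) + 453 = -1422 + 453 = -969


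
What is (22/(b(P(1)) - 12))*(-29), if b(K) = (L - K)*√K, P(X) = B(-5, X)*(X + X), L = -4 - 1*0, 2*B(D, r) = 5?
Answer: -88/3 + 22*√5 ≈ 19.860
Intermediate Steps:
B(D, r) = 5/2 (B(D, r) = (½)*5 = 5/2)
L = -4 (L = -4 + 0 = -4)
P(X) = 5*X (P(X) = 5*(X + X)/2 = 5*(2*X)/2 = 5*X)
b(K) = √K*(-4 - K) (b(K) = (-4 - K)*√K = √K*(-4 - K))
(22/(b(P(1)) - 12))*(-29) = (22/(√(5*1)*(-4 - 5) - 12))*(-29) = (22/(√5*(-4 - 1*5) - 12))*(-29) = (22/(√5*(-4 - 5) - 12))*(-29) = (22/(√5*(-9) - 12))*(-29) = (22/(-9*√5 - 12))*(-29) = (22/(-12 - 9*√5))*(-29) = -638/(-12 - 9*√5)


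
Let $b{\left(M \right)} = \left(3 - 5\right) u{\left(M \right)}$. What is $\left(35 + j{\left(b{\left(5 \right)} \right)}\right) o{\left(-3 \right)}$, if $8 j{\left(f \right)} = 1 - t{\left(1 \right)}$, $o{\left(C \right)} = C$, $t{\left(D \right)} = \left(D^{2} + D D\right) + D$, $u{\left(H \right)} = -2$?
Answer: $- \frac{417}{4} \approx -104.25$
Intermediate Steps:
$t{\left(D \right)} = D + 2 D^{2}$ ($t{\left(D \right)} = \left(D^{2} + D^{2}\right) + D = 2 D^{2} + D = D + 2 D^{2}$)
$b{\left(M \right)} = 4$ ($b{\left(M \right)} = \left(3 - 5\right) \left(-2\right) = \left(-2\right) \left(-2\right) = 4$)
$j{\left(f \right)} = - \frac{1}{4}$ ($j{\left(f \right)} = \frac{1 - 1 \left(1 + 2 \cdot 1\right)}{8} = \frac{1 - 1 \left(1 + 2\right)}{8} = \frac{1 - 1 \cdot 3}{8} = \frac{1 - 3}{8} = \frac{1}{8} \left(-2\right) = - \frac{1}{4}$)
$\left(35 + j{\left(b{\left(5 \right)} \right)}\right) o{\left(-3 \right)} = \left(35 - \frac{1}{4}\right) \left(-3\right) = \frac{139}{4} \left(-3\right) = - \frac{417}{4}$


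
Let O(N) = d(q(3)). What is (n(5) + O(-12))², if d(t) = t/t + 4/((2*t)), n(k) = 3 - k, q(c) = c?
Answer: ⅑ ≈ 0.11111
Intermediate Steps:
d(t) = 1 + 2/t (d(t) = 1 + 4*(1/(2*t)) = 1 + 2/t)
O(N) = 5/3 (O(N) = (2 + 3)/3 = (⅓)*5 = 5/3)
(n(5) + O(-12))² = ((3 - 1*5) + 5/3)² = ((3 - 5) + 5/3)² = (-2 + 5/3)² = (-⅓)² = ⅑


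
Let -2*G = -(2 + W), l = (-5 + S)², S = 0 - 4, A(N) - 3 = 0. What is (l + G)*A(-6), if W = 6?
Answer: 255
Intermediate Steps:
A(N) = 3 (A(N) = 3 + 0 = 3)
S = -4
l = 81 (l = (-5 - 4)² = (-9)² = 81)
G = 4 (G = -(-1)*(2 + 6)/2 = -(-1)*8/2 = -½*(-8) = 4)
(l + G)*A(-6) = (81 + 4)*3 = 85*3 = 255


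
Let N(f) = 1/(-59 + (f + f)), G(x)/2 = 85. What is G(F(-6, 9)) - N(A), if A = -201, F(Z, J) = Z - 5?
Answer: 78371/461 ≈ 170.00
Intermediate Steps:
F(Z, J) = -5 + Z
G(x) = 170 (G(x) = 2*85 = 170)
N(f) = 1/(-59 + 2*f)
G(F(-6, 9)) - N(A) = 170 - 1/(-59 + 2*(-201)) = 170 - 1/(-59 - 402) = 170 - 1/(-461) = 170 - 1*(-1/461) = 170 + 1/461 = 78371/461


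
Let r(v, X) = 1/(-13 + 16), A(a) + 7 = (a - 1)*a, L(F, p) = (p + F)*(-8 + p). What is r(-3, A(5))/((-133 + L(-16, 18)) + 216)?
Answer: 1/309 ≈ 0.0032362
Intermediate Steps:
L(F, p) = (-8 + p)*(F + p) (L(F, p) = (F + p)*(-8 + p) = (-8 + p)*(F + p))
A(a) = -7 + a*(-1 + a) (A(a) = -7 + (a - 1)*a = -7 + (-1 + a)*a = -7 + a*(-1 + a))
r(v, X) = ⅓ (r(v, X) = 1/3 = ⅓)
r(-3, A(5))/((-133 + L(-16, 18)) + 216) = 1/(3*((-133 + (18² - 8*(-16) - 8*18 - 16*18)) + 216)) = 1/(3*((-133 + (324 + 128 - 144 - 288)) + 216)) = 1/(3*((-133 + 20) + 216)) = 1/(3*(-113 + 216)) = (⅓)/103 = (⅓)*(1/103) = 1/309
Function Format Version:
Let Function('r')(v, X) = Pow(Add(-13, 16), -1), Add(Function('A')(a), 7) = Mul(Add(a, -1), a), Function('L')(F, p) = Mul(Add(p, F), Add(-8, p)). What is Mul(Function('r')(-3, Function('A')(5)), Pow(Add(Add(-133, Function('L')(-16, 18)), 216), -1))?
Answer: Rational(1, 309) ≈ 0.0032362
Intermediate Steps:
Function('L')(F, p) = Mul(Add(-8, p), Add(F, p)) (Function('L')(F, p) = Mul(Add(F, p), Add(-8, p)) = Mul(Add(-8, p), Add(F, p)))
Function('A')(a) = Add(-7, Mul(a, Add(-1, a))) (Function('A')(a) = Add(-7, Mul(Add(a, -1), a)) = Add(-7, Mul(Add(-1, a), a)) = Add(-7, Mul(a, Add(-1, a))))
Function('r')(v, X) = Rational(1, 3) (Function('r')(v, X) = Pow(3, -1) = Rational(1, 3))
Mul(Function('r')(-3, Function('A')(5)), Pow(Add(Add(-133, Function('L')(-16, 18)), 216), -1)) = Mul(Rational(1, 3), Pow(Add(Add(-133, Add(Pow(18, 2), Mul(-8, -16), Mul(-8, 18), Mul(-16, 18))), 216), -1)) = Mul(Rational(1, 3), Pow(Add(Add(-133, Add(324, 128, -144, -288)), 216), -1)) = Mul(Rational(1, 3), Pow(Add(Add(-133, 20), 216), -1)) = Mul(Rational(1, 3), Pow(Add(-113, 216), -1)) = Mul(Rational(1, 3), Pow(103, -1)) = Mul(Rational(1, 3), Rational(1, 103)) = Rational(1, 309)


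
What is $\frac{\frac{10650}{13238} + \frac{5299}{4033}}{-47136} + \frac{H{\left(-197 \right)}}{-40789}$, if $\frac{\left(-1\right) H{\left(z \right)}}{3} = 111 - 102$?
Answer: $\frac{15833319881005}{25661757149057904} \approx 0.000617$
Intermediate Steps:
$H{\left(z \right)} = -27$ ($H{\left(z \right)} = - 3 \left(111 - 102\right) = \left(-3\right) 9 = -27$)
$\frac{\frac{10650}{13238} + \frac{5299}{4033}}{-47136} + \frac{H{\left(-197 \right)}}{-40789} = \frac{\frac{10650}{13238} + \frac{5299}{4033}}{-47136} - \frac{27}{-40789} = \left(10650 \cdot \frac{1}{13238} + 5299 \cdot \frac{1}{4033}\right) \left(- \frac{1}{47136}\right) - - \frac{27}{40789} = \left(\frac{5325}{6619} + \frac{5299}{4033}\right) \left(- \frac{1}{47136}\right) + \frac{27}{40789} = \frac{56549806}{26694427} \left(- \frac{1}{47136}\right) + \frac{27}{40789} = - \frac{28274903}{629134255536} + \frac{27}{40789} = \frac{15833319881005}{25661757149057904}$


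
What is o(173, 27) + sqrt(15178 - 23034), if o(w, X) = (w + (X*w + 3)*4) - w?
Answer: 18696 + 4*I*sqrt(491) ≈ 18696.0 + 88.634*I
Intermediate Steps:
o(w, X) = 12 + 4*X*w (o(w, X) = (w + (3 + X*w)*4) - w = (w + (12 + 4*X*w)) - w = (12 + w + 4*X*w) - w = 12 + 4*X*w)
o(173, 27) + sqrt(15178 - 23034) = (12 + 4*27*173) + sqrt(15178 - 23034) = (12 + 18684) + sqrt(-7856) = 18696 + 4*I*sqrt(491)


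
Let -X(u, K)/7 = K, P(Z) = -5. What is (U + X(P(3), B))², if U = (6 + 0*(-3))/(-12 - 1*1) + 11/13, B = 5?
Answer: 202500/169 ≈ 1198.2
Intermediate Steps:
X(u, K) = -7*K
U = 5/13 (U = (6 + 0)/(-12 - 1) + 11*(1/13) = 6/(-13) + 11/13 = 6*(-1/13) + 11/13 = -6/13 + 11/13 = 5/13 ≈ 0.38462)
(U + X(P(3), B))² = (5/13 - 7*5)² = (5/13 - 35)² = (-450/13)² = 202500/169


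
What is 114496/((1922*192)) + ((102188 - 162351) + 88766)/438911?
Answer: 950136677/2530760826 ≈ 0.37544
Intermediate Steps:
114496/((1922*192)) + ((102188 - 162351) + 88766)/438911 = 114496/369024 + (-60163 + 88766)*(1/438911) = 114496*(1/369024) + 28603*(1/438911) = 1789/5766 + 28603/438911 = 950136677/2530760826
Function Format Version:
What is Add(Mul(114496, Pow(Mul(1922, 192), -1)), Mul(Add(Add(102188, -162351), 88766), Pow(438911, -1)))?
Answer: Rational(950136677, 2530760826) ≈ 0.37544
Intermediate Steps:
Add(Mul(114496, Pow(Mul(1922, 192), -1)), Mul(Add(Add(102188, -162351), 88766), Pow(438911, -1))) = Add(Mul(114496, Pow(369024, -1)), Mul(Add(-60163, 88766), Rational(1, 438911))) = Add(Mul(114496, Rational(1, 369024)), Mul(28603, Rational(1, 438911))) = Add(Rational(1789, 5766), Rational(28603, 438911)) = Rational(950136677, 2530760826)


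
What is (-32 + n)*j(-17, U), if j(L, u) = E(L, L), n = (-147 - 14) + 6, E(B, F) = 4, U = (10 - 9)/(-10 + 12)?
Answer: -748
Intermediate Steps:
U = 1/2 ≈ 0.50000
n = -155 (n = -161 + 6 = -155)
j(L, u) = 4
(-32 + n)*j(-17, U) = (-32 - 155)*4 = -187*4 = -748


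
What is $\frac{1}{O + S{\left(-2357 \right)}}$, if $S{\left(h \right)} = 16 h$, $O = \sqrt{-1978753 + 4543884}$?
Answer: $- \frac{37712}{1419629813} - \frac{\sqrt{2565131}}{1419629813} \approx -2.7693 \cdot 10^{-5}$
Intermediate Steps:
$O = \sqrt{2565131} \approx 1601.6$
$\frac{1}{O + S{\left(-2357 \right)}} = \frac{1}{\sqrt{2565131} + 16 \left(-2357\right)} = \frac{1}{\sqrt{2565131} - 37712} = \frac{1}{-37712 + \sqrt{2565131}}$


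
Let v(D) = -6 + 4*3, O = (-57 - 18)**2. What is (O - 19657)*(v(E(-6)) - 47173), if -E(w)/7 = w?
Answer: 661847344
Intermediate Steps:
E(w) = -7*w
O = 5625 (O = (-75)**2 = 5625)
v(D) = 6 (v(D) = -6 + 12 = 6)
(O - 19657)*(v(E(-6)) - 47173) = (5625 - 19657)*(6 - 47173) = -14032*(-47167) = 661847344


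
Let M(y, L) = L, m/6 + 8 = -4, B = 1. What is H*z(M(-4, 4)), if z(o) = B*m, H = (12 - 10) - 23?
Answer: 1512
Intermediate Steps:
m = -72 (m = -48 + 6*(-4) = -48 - 24 = -72)
H = -21 (H = 2 - 23 = -21)
z(o) = -72 (z(o) = 1*(-72) = -72)
H*z(M(-4, 4)) = -21*(-72) = 1512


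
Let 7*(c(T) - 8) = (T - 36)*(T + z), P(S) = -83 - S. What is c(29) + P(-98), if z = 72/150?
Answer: -162/25 ≈ -6.4800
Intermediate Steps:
z = 12/25 (z = 72*(1/150) = 12/25 ≈ 0.48000)
c(T) = 8 + (-36 + T)*(12/25 + T)/7 (c(T) = 8 + ((T - 36)*(T + 12/25))/7 = 8 + ((-36 + T)*(12/25 + T))/7 = 8 + (-36 + T)*(12/25 + T)/7)
c(29) + P(-98) = (968/175 - 888/175*29 + (1/7)*29**2) + (-83 - 1*(-98)) = (968/175 - 25752/175 + (1/7)*841) + (-83 + 98) = (968/175 - 25752/175 + 841/7) + 15 = -537/25 + 15 = -162/25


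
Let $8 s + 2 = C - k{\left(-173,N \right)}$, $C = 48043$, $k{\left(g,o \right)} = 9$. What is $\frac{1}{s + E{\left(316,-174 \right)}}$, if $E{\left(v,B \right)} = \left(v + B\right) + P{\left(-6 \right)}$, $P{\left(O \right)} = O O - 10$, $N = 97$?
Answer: $\frac{1}{6172} \approx 0.00016202$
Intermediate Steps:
$P{\left(O \right)} = -10 + O^{2}$ ($P{\left(O \right)} = O^{2} - 10 = -10 + O^{2}$)
$E{\left(v,B \right)} = 26 + B + v$ ($E{\left(v,B \right)} = \left(v + B\right) - \left(10 - \left(-6\right)^{2}\right) = \left(B + v\right) + \left(-10 + 36\right) = \left(B + v\right) + 26 = 26 + B + v$)
$s = 6004$ ($s = - \frac{1}{4} + \frac{48043 - 9}{8} = - \frac{1}{4} + \frac{1}{8} \cdot 48034 = - \frac{1}{4} + \frac{24017}{4} = 6004$)
$\frac{1}{s + E{\left(316,-174 \right)}} = \frac{1}{6004 + \left(26 - 174 + 316\right)} = \frac{1}{6004 + 168} = \frac{1}{6172}$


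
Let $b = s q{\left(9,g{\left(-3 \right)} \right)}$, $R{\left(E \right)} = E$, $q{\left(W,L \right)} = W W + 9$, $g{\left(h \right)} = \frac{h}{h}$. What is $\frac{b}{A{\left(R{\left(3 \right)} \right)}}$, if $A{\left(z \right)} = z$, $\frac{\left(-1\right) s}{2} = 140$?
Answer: $-8400$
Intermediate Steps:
$s = -280$ ($s = \left(-2\right) 140 = -280$)
$g{\left(h \right)} = 1$
$q{\left(W,L \right)} = 9 + W^{2}$ ($q{\left(W,L \right)} = W^{2} + 9 = 9 + W^{2}$)
$b = -25200$ ($b = - 280 \left(9 + 9^{2}\right) = - 280 \left(9 + 81\right) = \left(-280\right) 90 = -25200$)
$\frac{b}{A{\left(R{\left(3 \right)} \right)}} = - \frac{25200}{3} = \left(-25200\right) \frac{1}{3} = -8400$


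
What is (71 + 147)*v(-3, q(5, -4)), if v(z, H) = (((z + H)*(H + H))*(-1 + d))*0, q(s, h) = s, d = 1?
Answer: 0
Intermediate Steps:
v(z, H) = 0 (v(z, H) = (((z + H)*(H + H))*(-1 + 1))*0 = (((H + z)*(2*H))*0)*0 = ((2*H*(H + z))*0)*0 = 0*0 = 0)
(71 + 147)*v(-3, q(5, -4)) = (71 + 147)*0 = 218*0 = 0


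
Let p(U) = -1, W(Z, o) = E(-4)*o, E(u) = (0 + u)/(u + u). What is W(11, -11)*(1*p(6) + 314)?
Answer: -3443/2 ≈ -1721.5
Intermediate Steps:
E(u) = 1/2 (E(u) = u/((2*u)) = u*(1/(2*u)) = 1/2)
W(Z, o) = o/2
W(11, -11)*(1*p(6) + 314) = ((1/2)*(-11))*(1*(-1) + 314) = -11*(-1 + 314)/2 = -11/2*313 = -3443/2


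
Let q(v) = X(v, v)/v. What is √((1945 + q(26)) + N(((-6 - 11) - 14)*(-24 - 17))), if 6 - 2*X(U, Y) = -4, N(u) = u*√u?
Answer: √(1314950 + 859196*√1271)/26 ≈ 217.39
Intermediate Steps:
N(u) = u^(3/2)
X(U, Y) = 5 (X(U, Y) = 3 - ½*(-4) = 3 + 2 = 5)
q(v) = 5/v
√((1945 + q(26)) + N(((-6 - 11) - 14)*(-24 - 17))) = √((1945 + 5/26) + (((-6 - 11) - 14)*(-24 - 17))^(3/2)) = √((1945 + 5*(1/26)) + ((-17 - 14)*(-41))^(3/2)) = √((1945 + 5/26) + (-31*(-41))^(3/2)) = √(50575/26 + 1271^(3/2)) = √(50575/26 + 1271*√1271)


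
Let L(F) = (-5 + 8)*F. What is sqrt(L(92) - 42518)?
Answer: I*sqrt(42242) ≈ 205.53*I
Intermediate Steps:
L(F) = 3*F
sqrt(L(92) - 42518) = sqrt(3*92 - 42518) = sqrt(276 - 42518) = sqrt(-42242) = I*sqrt(42242)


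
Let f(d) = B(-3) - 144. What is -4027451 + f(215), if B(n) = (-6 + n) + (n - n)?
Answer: -4027604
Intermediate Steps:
B(n) = -6 + n (B(n) = (-6 + n) + 0 = -6 + n)
f(d) = -153 (f(d) = (-6 - 3) - 144 = -9 - 144 = -153)
-4027451 + f(215) = -4027451 - 153 = -4027604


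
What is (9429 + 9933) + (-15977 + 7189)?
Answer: 10574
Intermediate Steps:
(9429 + 9933) + (-15977 + 7189) = 19362 - 8788 = 10574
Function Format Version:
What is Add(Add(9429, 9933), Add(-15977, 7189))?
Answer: 10574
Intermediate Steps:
Add(Add(9429, 9933), Add(-15977, 7189)) = Add(19362, -8788) = 10574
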